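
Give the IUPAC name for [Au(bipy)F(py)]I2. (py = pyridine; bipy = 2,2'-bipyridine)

The 2 iodide counter-ions carry a total charge of -2, so each complex ion is 2+.
Ligand charges: 1×pyridine (neutral), 1×fluoro (-1 each), 1×2,2'-bipyridine (neutral); total -1. So Au + (-1) = 2+, giving Au = +3.
Ligands are named alphabetically: bipyridine before fluoro before pyridine.

(2,2'-bipyridine)fluoro(pyridine)gold(III) iodide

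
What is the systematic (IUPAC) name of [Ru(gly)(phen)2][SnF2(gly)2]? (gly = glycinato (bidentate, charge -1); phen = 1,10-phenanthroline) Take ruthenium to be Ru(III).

(glycinato)bis(1,10-phenanthroline)ruthenium(III) difluorobis(glycinato)stannate(II)

Both ions are complex: the cation is named first with the plain metal name, the anion second with the -ate form; each ion's ligands are alphabetised independently.
Ru is given as +3; the cation's ligand charges sum to -1, so the complex cation is 2+.
A 1:1 salt means the anion carries the equal and opposite charge, 2−.
Anion: ligand charges sum to -4; for the ion to be 2−, Sn = +2.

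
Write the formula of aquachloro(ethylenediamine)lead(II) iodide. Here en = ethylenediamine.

Ligands: 1 chloro (Cl, -1), 1 aqua (H2O, neutral), 1 ethylenediamine (en, neutral). Ligand charge sum = -1.
With Pb in oxidation state +2, the complex ion is [Pb...]^1+.
Charge balance with iodide (-1) requires 1 complex ion per 1 iodide.

[PbCl(en)(H2O)]I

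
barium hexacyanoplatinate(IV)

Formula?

Ligands: 6 cyano (CN, -1). Ligand charge sum = -6.
With Pt in oxidation state +4, the complex ion is [Pt...]^2−.
Charge balance with barium (+2) requires 1 complex ion per 1 barium.

Ba[Pt(CN)6]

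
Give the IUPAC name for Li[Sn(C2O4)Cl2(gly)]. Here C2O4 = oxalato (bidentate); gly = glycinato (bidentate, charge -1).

lithium dichloro(glycinato)oxalatostannate(IV)

The 1 lithium counter-ion carries a total charge of +1, so each complex ion is 1−.
Ligand charges: 1×oxalato (-2 each), 2×chloro (-1 each), 1×glycinato (-1 each); total -5. So Sn + (-5) = 1−, giving Sn = +4.
Ligands are named alphabetically: chloro before glycinato before oxalato.
The complex ion is anionic, so tin takes the -ate form stannate(IV).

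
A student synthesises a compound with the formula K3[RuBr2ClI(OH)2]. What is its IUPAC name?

potassium dibromochlorodihydroxoiodoruthenate(III)

The 3 potassium counter-ions carry a total charge of +3, so each complex ion is 3−.
Ligand charges: 1×iodo (-1 each), 1×chloro (-1 each), 2×bromo (-1 each), 2×hydroxo (-1 each); total -6. So Ru + (-6) = 3−, giving Ru = +3.
The complex ion is anionic, so ruthenium takes the -ate form ruthenate(III).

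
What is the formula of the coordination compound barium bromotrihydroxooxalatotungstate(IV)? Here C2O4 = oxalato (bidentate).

Ligands: 3 hydroxo (OH, -1), 1 oxalato (C2O4, -2), 1 bromo (Br, -1). Ligand charge sum = -6.
With W in oxidation state +4, the complex ion is [W...]^2−.
Charge balance with barium (+2) requires 1 complex ion per 1 barium.

Ba[WBr(C2O4)(OH)3]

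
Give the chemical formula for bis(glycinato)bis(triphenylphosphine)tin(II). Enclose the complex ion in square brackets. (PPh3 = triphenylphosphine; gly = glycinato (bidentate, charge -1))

[Sn(gly)2(PPh3)2]

Ligands: 2 triphenylphosphine (PPh3, neutral), 2 glycinato (gly, -1). Ligand charge sum = -2.
With Sn in oxidation state +2, the complex ion is [Sn...].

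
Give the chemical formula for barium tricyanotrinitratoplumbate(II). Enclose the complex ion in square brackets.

Ligands: 3 nitrato (NO3, -1), 3 cyano (CN, -1). Ligand charge sum = -6.
With Pb in oxidation state +2, the complex ion is [Pb...]^4−.
Charge balance with barium (+2) requires 1 complex ion per 2 barium.

Ba2[Pb(CN)3(NO3)3]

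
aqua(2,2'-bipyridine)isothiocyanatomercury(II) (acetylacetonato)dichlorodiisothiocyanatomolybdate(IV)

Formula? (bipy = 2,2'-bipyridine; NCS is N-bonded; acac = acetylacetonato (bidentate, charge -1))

[Hg(bipy)(H2O)(NCS)][Mo(acac)Cl2(NCS)2]

Cation [Hg…]: ligand charges -1, Hg(II) ⇒ ion charge 1+.
Anion [Mo…]: ligand charges -5, Mo(IV) ⇒ ion charge 1−.
One 1+ cation balances one 1− anion.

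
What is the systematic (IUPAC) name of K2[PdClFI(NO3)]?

The 2 potassium counter-ions carry a total charge of +2, so each complex ion is 2−.
Ligand charges: 1×fluoro (-1 each), 1×chloro (-1 each), 1×iodo (-1 each), 1×nitrato (-1 each); total -4. So Pd + (-4) = 2−, giving Pd = +2.
The complex ion is anionic, so palladium takes the -ate form palladate(II).

potassium chlorofluoroiodonitratopalladate(II)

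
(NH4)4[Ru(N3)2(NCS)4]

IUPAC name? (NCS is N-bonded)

ammonium diazidotetraisothiocyanatoruthenate(II)

The 4 ammonium counter-ions carry a total charge of +4, so each complex ion is 4−.
Ligand charges: 4×isothiocyanato (-1 each), 2×azido (-1 each); total -6. So Ru + (-6) = 4−, giving Ru = +2.
Ligands are named alphabetically: azido before isothiocyanato.
The complex ion is anionic, so ruthenium takes the -ate form ruthenate(II).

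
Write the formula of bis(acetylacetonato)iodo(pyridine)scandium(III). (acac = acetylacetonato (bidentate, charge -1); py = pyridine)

[Sc(acac)2I(py)]

Ligands: 1 iodo (I, -1), 2 acetylacetonato (acac, -1), 1 pyridine (py, neutral). Ligand charge sum = -3.
With Sc in oxidation state +3, the complex ion is [Sc...].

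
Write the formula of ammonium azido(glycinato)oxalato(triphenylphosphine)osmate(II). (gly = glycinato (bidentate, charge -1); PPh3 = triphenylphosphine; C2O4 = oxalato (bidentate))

Ligands: 1 azido (N3, -1), 1 glycinato (gly, -1), 1 triphenylphosphine (PPh3, neutral), 1 oxalato (C2O4, -2). Ligand charge sum = -4.
With Os in oxidation state +2, the complex ion is [Os...]^2−.
Charge balance with ammonium (+1) requires 1 complex ion per 2 ammonium.

(NH4)2[Os(C2O4)(gly)(N3)(PPh3)]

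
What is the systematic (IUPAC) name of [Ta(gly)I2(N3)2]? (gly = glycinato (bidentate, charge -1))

There is no counter-ion, so the complex is neutral overall.
Ligand charges: 2×iodo (-1 each), 2×azido (-1 each), 1×glycinato (-1 each); total -5. So Ta + (-5) = 0, giving Ta = +5.
Ligands are named alphabetically: azido before glycinato before iodo.

diazido(glycinato)diiodotantalum(V)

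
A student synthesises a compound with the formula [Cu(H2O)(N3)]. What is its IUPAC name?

aquaazidocopper(I)

There is no counter-ion, so the complex is neutral overall.
Ligand charges: 1×aqua (neutral), 1×azido (-1 each); total -1. So Cu + (-1) = 0, giving Cu = +1.
Ligands are named alphabetically: aqua before azido.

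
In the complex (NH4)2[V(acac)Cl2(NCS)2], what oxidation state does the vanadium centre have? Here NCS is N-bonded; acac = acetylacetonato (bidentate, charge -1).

2 ammonium outside the brackets (+1 each) → the complex ion is 2−.
Ligand charges: 2×NCS = -2; 2×Cl = -2; 1×acac = -1; sum -5.
V + (-5) = 2− ⇒ V is +3.

+3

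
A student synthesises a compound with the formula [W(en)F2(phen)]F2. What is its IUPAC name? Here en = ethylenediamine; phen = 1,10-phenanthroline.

The 2 fluoride counter-ions carry a total charge of -2, so each complex ion is 2+.
Ligand charges: 1×ethylenediamine (neutral), 1×1,10-phenanthroline (neutral), 2×fluoro (-1 each); total -2. So W + (-2) = 2+, giving W = +4.
Ligands are named alphabetically: ethylenediamine before fluoro before phenanthroline.

(ethylenediamine)difluoro(1,10-phenanthroline)tungsten(IV) fluoride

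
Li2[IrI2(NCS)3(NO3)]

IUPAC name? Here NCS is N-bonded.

lithium diiodotriisothiocyanatonitratoiridate(IV)

The 2 lithium counter-ions carry a total charge of +2, so each complex ion is 2−.
Ligand charges: 3×isothiocyanato (-1 each), 2×iodo (-1 each), 1×nitrato (-1 each); total -6. So Ir + (-6) = 2−, giving Ir = +4.
Ligands are named alphabetically: iodo before isothiocyanato before nitrato.
The complex ion is anionic, so iridium takes the -ate form iridate(IV).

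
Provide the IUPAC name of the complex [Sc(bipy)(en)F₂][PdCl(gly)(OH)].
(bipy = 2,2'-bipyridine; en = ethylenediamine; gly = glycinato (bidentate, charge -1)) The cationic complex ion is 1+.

(2,2'-bipyridine)(ethylenediamine)difluoroscandium(III) chloro(glycinato)hydroxopalladate(II)

Both ions are complex: the cation is named first with the plain metal name, the anion second with the -ate form; each ion's ligands are alphabetised independently.
The complex cation is given as 1+; its ligand charges sum to -2, so Sc = +3.
A 1:1 salt means the anion carries the equal and opposite charge, 1−.
Anion: ligand charges sum to -3; for the ion to be 1−, Pd = +2.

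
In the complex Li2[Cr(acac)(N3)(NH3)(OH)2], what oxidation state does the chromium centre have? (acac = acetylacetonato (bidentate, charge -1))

+2

2 lithium outside the brackets (+1 each) → the complex ion is 2−.
Ligand charges: 1×NH3 neutral; 1×N3 = -1; 1×acac = -1; 2×OH = -2; sum -4.
Cr + (-4) = 2− ⇒ Cr is +2.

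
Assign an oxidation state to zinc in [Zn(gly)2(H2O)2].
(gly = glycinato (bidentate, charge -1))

+2

No counter-ion: the bracketed complex is neutral.
Ligand charges: 2×H2O neutral; 2×gly = -2; sum -2.
Zn + (-2) = 0 ⇒ Zn is +2.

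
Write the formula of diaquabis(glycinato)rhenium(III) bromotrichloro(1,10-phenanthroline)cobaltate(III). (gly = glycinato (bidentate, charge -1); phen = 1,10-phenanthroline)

Cation [Re…]: ligand charges -2, Re(III) ⇒ ion charge 1+.
Anion [Co…]: ligand charges -4, Co(III) ⇒ ion charge 1−.
One 1+ cation balances one 1− anion.

[Re(gly)2(H2O)2][CoBrCl3(phen)]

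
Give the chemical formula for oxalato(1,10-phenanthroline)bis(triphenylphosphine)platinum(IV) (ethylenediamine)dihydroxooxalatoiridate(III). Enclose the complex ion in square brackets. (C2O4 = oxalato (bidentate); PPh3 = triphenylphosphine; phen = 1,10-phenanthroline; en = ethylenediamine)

[Pt(C2O4)(phen)(PPh3)2][Ir(C2O4)(en)(OH)2]2

Cation [Pt…]: ligand charges -2, Pt(IV) ⇒ ion charge 2+.
Anion [Ir…]: ligand charges -4, Ir(III) ⇒ ion charge 1−.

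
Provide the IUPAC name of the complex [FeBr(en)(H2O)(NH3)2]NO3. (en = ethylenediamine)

The 1 nitrate counter-ion carries a total charge of -1, so each complex ion is 1+.
Ligand charges: 2×ammine (neutral), 1×aqua (neutral), 1×bromo (-1 each), 1×ethylenediamine (neutral); total -1. So Fe + (-1) = 1+, giving Fe = +2.
Ligands are named alphabetically: ammine before aqua before bromo before ethylenediamine.

diammineaquabromo(ethylenediamine)iron(II) nitrate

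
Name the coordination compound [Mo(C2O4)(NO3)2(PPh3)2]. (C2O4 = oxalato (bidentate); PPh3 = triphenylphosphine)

There is no counter-ion, so the complex is neutral overall.
Ligand charges: 1×oxalato (-2 each), 2×triphenylphosphine (neutral), 2×nitrato (-1 each); total -4. So Mo + (-4) = 0, giving Mo = +4.
Ligands are named alphabetically: nitrato before oxalato before triphenylphosphine.

dinitratooxalatobis(triphenylphosphine)molybdenum(IV)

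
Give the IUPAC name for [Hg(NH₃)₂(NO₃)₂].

There is no counter-ion, so the complex is neutral overall.
Ligand charges: 2×nitrato (-1 each), 2×ammine (neutral); total -2. So Hg + (-2) = 0, giving Hg = +2.
Ligands are named alphabetically: ammine before nitrato.

diamminedinitratomercury(II)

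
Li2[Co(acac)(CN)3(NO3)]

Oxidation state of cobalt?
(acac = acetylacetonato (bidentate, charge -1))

+3

2 lithium outside the brackets (+1 each) → the complex ion is 2−.
Ligand charges: 1×acac = -1; 3×CN = -3; 1×NO3 = -1; sum -5.
Co + (-5) = 2− ⇒ Co is +3.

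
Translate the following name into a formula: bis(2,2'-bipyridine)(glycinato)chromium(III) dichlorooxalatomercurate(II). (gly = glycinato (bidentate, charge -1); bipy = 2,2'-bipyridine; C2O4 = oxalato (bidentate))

Cation [Cr…]: ligand charges -1, Cr(III) ⇒ ion charge 2+.
Anion [Hg…]: ligand charges -4, Hg(II) ⇒ ion charge 2−.

[Cr(bipy)2(gly)][Hg(C2O4)Cl2]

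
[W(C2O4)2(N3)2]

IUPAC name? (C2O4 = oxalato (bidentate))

diazidodioxalatotungsten(VI)

There is no counter-ion, so the complex is neutral overall.
Ligand charges: 2×azido (-1 each), 2×oxalato (-2 each); total -6. So W + (-6) = 0, giving W = +6.
Ligands are named alphabetically: azido before oxalato.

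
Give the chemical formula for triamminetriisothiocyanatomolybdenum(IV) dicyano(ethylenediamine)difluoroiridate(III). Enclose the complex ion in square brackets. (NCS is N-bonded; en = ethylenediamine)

[Mo(NCS)3(NH3)3][Ir(CN)2(en)F2]

Cation [Mo…]: ligand charges -3, Mo(IV) ⇒ ion charge 1+.
Anion [Ir…]: ligand charges -4, Ir(III) ⇒ ion charge 1−.
One 1+ cation balances one 1− anion.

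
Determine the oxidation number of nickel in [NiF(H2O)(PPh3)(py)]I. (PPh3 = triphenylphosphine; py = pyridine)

+2

1 iodide outside the brackets (-1 each) → the complex ion is 1+.
Ligand charges: 1×PPh3 neutral; 1×H2O neutral; 1×py neutral; 1×F = -1; sum -1.
Ni + (-1) = 1+ ⇒ Ni is +2.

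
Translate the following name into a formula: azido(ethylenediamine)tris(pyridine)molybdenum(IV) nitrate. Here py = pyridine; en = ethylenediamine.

Ligands: 3 pyridine (py, neutral), 1 azido (N3, -1), 1 ethylenediamine (en, neutral). Ligand charge sum = -1.
Charge balance with nitrate (-1) requires 1 complex ion per 3 nitrate.

[Mo(en)(N3)(py)3](NO3)3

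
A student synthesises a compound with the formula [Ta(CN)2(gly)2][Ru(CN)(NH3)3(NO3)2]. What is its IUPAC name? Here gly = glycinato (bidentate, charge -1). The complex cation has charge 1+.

Both ions are complex: the cation is named first with the plain metal name, the anion second with the -ate form; each ion's ligands are alphabetised independently.
The complex cation is given as 1+; its ligand charges sum to -4, so Ta = +5.
A 1:1 salt means the anion carries the equal and opposite charge, 1−.
Anion: ligand charges sum to -3; for the ion to be 1−, Ru = +2.

dicyanobis(glycinato)tantalum(V) triamminecyanodinitratoruthenate(II)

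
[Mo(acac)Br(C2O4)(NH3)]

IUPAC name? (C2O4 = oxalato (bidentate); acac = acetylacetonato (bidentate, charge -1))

There is no counter-ion, so the complex is neutral overall.
Ligand charges: 1×oxalato (-2 each), 1×acetylacetonato (-1 each), 1×ammine (neutral), 1×bromo (-1 each); total -4. So Mo + (-4) = 0, giving Mo = +4.
Ligands are named alphabetically: acetylacetonato before ammine before bromo before oxalato.

(acetylacetonato)amminebromooxalatomolybdenum(IV)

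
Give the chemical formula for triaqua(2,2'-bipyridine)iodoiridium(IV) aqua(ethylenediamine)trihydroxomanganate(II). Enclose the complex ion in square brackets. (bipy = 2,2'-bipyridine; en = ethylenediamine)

[Ir(bipy)(H2O)3I][Mn(en)(H2O)(OH)3]3

Cation [Ir…]: ligand charges -1, Ir(IV) ⇒ ion charge 3+.
Anion [Mn…]: ligand charges -3, Mn(II) ⇒ ion charge 1−.
One 3+ cation requires 3 of the 1− anion.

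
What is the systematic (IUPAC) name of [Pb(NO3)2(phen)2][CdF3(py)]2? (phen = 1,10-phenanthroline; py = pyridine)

Both ions are complex: the cation is named first with the plain metal name, the anion second with the -ate form; each ion's ligands are alphabetised independently.
Cadmium is always +2 in its complexes; the anion's ligand charges sum to -3, so the complex anion is 1−.
With 2 anions per cation, the cation must be 2×1 = 2+.
Cation: ligand charges sum to -2; for the ion to be 2+, Pb = +4.

dinitratobis(1,10-phenanthroline)lead(IV) trifluoro(pyridine)cadmate(II)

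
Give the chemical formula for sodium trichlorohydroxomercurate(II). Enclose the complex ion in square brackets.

Ligands: 3 chloro (Cl, -1), 1 hydroxo (OH, -1). Ligand charge sum = -4.
Charge balance with sodium (+1) requires 1 complex ion per 2 sodium.

Na2[HgCl3(OH)]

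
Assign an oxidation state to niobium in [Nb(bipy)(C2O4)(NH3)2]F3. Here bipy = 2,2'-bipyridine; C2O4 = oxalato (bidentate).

3 fluoride outside the brackets (-1 each) → the complex ion is 3+.
Ligand charges: 1×bipy neutral; 1×C2O4 = -2; 2×NH3 neutral; sum -2.
Nb + (-2) = 3+ ⇒ Nb is +5.

+5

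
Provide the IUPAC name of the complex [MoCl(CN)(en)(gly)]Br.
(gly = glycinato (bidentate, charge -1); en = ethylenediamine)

chlorocyano(ethylenediamine)(glycinato)molybdenum(IV) bromide

The 1 bromide counter-ion carries a total charge of -1, so each complex ion is 1+.
Ligand charges: 1×cyano (-1 each), 1×glycinato (-1 each), 1×ethylenediamine (neutral), 1×chloro (-1 each); total -3. So Mo + (-3) = 1+, giving Mo = +4.
Ligands are named alphabetically: chloro before cyano before ethylenediamine before glycinato.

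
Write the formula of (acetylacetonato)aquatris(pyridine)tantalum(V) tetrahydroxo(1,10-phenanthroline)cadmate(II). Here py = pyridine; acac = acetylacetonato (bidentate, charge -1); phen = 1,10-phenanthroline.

Cation [Ta…]: ligand charges -1, Ta(V) ⇒ ion charge 4+.
Anion [Cd…]: ligand charges -4, Cd(II) ⇒ ion charge 2−.

[Ta(acac)(H2O)(py)3][Cd(OH)4(phen)]2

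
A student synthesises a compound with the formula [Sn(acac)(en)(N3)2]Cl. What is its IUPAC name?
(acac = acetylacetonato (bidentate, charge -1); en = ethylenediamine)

The 1 chloride counter-ion carries a total charge of -1, so each complex ion is 1+.
Ligand charges: 1×acetylacetonato (-1 each), 1×ethylenediamine (neutral), 2×azido (-1 each); total -3. So Sn + (-3) = 1+, giving Sn = +4.
Ligands are named alphabetically: acetylacetonato before azido before ethylenediamine.

(acetylacetonato)diazido(ethylenediamine)tin(IV) chloride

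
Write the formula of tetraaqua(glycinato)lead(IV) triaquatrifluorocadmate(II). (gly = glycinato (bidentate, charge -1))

[Pb(gly)(H2O)4][CdF3(H2O)3]3

Cation [Pb…]: ligand charges -1, Pb(IV) ⇒ ion charge 3+.
Anion [Cd…]: ligand charges -3, Cd(II) ⇒ ion charge 1−.
One 3+ cation requires 3 of the 1− anion.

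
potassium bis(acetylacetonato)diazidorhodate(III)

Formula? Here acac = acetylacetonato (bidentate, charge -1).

Ligands: 2 acetylacetonato (acac, -1), 2 azido (N3, -1). Ligand charge sum = -4.
With Rh in oxidation state +3, the complex ion is [Rh...]^1−.
Charge balance with potassium (+1) requires 1 complex ion per 1 potassium.

K[Rh(acac)2(N3)2]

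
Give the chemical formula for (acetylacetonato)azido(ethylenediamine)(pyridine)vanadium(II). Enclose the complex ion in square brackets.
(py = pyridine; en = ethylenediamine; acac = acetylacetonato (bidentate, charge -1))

[V(acac)(en)(N3)(py)]

Ligands: 1 azido (N3, -1), 1 pyridine (py, neutral), 1 ethylenediamine (en, neutral), 1 acetylacetonato (acac, -1). Ligand charge sum = -2.
With V in oxidation state +2, the complex ion is [V...].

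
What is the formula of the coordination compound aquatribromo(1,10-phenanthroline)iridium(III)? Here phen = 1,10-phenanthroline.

Ligands: 3 bromo (Br, -1), 1 1,10-phenanthroline (phen, neutral), 1 aqua (H2O, neutral). Ligand charge sum = -3.
With Ir in oxidation state +3, the complex ion is [Ir...].

[IrBr3(H2O)(phen)]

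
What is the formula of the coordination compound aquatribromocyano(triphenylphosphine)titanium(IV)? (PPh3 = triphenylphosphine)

[TiBr3(CN)(H2O)(PPh3)]

Ligands: 1 aqua (H2O, neutral), 1 cyano (CN, -1), 1 triphenylphosphine (PPh3, neutral), 3 bromo (Br, -1). Ligand charge sum = -4.
With Ti in oxidation state +4, the complex ion is [Ti...].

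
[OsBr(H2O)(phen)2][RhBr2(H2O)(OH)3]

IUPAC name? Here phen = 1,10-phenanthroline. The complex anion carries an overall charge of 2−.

aquabromobis(1,10-phenanthroline)osmium(III) aquadibromotrihydroxorhodate(III)

Both ions are complex: the cation is named first with the plain metal name, the anion second with the -ate form; each ion's ligands are alphabetised independently.
The complex anion is given as 2−; its ligand charges sum to -5, so Rh = +3.
A 1:1 salt means the cation carries the equal and opposite charge, 2+.
Cation: ligand charges sum to -1; for the ion to be 2+, Os = +3.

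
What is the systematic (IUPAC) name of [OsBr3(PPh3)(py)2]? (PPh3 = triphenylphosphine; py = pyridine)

tribromobis(pyridine)(triphenylphosphine)osmium(III)

There is no counter-ion, so the complex is neutral overall.
Ligand charges: 1×triphenylphosphine (neutral), 3×bromo (-1 each), 2×pyridine (neutral); total -3. So Os + (-3) = 0, giving Os = +3.
Ligands are named alphabetically: bromo before pyridine before triphenylphosphine.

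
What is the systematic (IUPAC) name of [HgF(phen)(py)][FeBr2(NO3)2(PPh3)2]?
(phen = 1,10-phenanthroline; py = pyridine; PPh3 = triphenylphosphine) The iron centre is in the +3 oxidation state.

fluoro(1,10-phenanthroline)(pyridine)mercury(II) dibromodinitratobis(triphenylphosphine)ferrate(III)

Fe is given as +3; the anion's ligand charges sum to -4, so the complex anion is 1−.
A 1:1 salt means the cation carries the equal and opposite charge, 1+.
Cation: ligand charges sum to -1; for the ion to be 1+, Hg = +2.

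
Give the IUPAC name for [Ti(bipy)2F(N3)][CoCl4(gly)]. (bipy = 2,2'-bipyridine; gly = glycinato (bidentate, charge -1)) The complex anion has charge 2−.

The complex anion is given as 2−; its ligand charges sum to -5, so Co = +3.
A 1:1 salt means the cation carries the equal and opposite charge, 2+.
Cation: ligand charges sum to -2; for the ion to be 2+, Ti = +4.

azidobis(2,2'-bipyridine)fluorotitanium(IV) tetrachloro(glycinato)cobaltate(III)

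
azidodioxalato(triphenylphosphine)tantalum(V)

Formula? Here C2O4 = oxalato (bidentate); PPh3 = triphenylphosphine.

Ligands: 2 oxalato (C2O4, -2), 1 azido (N3, -1), 1 triphenylphosphine (PPh3, neutral). Ligand charge sum = -5.
With Ta in oxidation state +5, the complex ion is [Ta...].

[Ta(C2O4)2(N3)(PPh3)]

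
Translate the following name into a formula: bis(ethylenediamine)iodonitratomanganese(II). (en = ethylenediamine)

Ligands: 2 ethylenediamine (en, neutral), 1 nitrato (NO3, -1), 1 iodo (I, -1). Ligand charge sum = -2.
With Mn in oxidation state +2, the complex ion is [Mn...].

[Mn(en)2I(NO3)]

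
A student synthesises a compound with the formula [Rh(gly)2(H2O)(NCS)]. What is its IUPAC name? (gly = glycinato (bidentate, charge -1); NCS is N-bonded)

aquabis(glycinato)isothiocyanatorhodium(III)

There is no counter-ion, so the complex is neutral overall.
Ligand charges: 2×glycinato (-1 each), 1×isothiocyanato (-1 each), 1×aqua (neutral); total -3. So Rh + (-3) = 0, giving Rh = +3.
Ligands are named alphabetically: aqua before glycinato before isothiocyanato.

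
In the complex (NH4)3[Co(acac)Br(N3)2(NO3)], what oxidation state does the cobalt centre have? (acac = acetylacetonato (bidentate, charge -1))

3 ammonium outside the brackets (+1 each) → the complex ion is 3−.
Ligand charges: 1×Br = -1; 2×N3 = -2; 1×NO3 = -1; 1×acac = -1; sum -5.
Co + (-5) = 3− ⇒ Co is +2.

+2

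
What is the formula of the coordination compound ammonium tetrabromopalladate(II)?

(NH4)2[PdBr4]

Ligands: 4 bromo (Br, -1). Ligand charge sum = -4.
With Pd in oxidation state +2, the complex ion is [Pd...]^2−.
Charge balance with ammonium (+1) requires 1 complex ion per 2 ammonium.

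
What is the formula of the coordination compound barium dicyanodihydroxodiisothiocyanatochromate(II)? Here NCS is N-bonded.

Ba2[Cr(CN)2(NCS)2(OH)2]

Ligands: 2 isothiocyanato (NCS, -1), 2 cyano (CN, -1), 2 hydroxo (OH, -1). Ligand charge sum = -6.
With Cr in oxidation state +2, the complex ion is [Cr...]^4−.
Charge balance with barium (+2) requires 1 complex ion per 2 barium.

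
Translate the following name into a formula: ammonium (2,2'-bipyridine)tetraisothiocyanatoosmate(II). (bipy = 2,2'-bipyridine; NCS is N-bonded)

(NH4)2[Os(bipy)(NCS)4]

Ligands: 1 2,2'-bipyridine (bipy, neutral), 4 isothiocyanato (NCS, -1). Ligand charge sum = -4.
With Os in oxidation state +2, the complex ion is [Os...]^2−.
Charge balance with ammonium (+1) requires 1 complex ion per 2 ammonium.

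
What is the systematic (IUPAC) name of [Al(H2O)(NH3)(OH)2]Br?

The 1 bromide counter-ion carries a total charge of -1, so each complex ion is 1+.
Ligand charges: 1×aqua (neutral), 2×hydroxo (-1 each), 1×ammine (neutral); total -2. So Al + (-2) = 1+, giving Al = +3.
Ligands are named alphabetically: ammine before aqua before hydroxo.

ammineaquadihydroxoaluminium(III) bromide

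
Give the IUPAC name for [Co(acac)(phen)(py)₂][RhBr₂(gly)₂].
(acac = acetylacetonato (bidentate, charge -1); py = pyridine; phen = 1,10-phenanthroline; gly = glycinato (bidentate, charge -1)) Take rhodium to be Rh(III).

Rh is given as +3; the anion's ligand charges sum to -4, so the complex anion is 1−.
A 1:1 salt means the cation carries the equal and opposite charge, 1+.
Cation: ligand charges sum to -1; for the ion to be 1+, Co = +2.

(acetylacetonato)(1,10-phenanthroline)bis(pyridine)cobalt(II) dibromobis(glycinato)rhodate(III)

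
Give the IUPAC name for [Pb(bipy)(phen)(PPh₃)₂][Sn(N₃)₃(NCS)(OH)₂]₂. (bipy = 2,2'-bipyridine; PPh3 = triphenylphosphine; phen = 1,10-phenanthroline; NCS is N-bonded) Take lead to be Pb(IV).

(2,2'-bipyridine)(1,10-phenanthroline)bis(triphenylphosphine)lead(IV) triazidodihydroxoisothiocyanatostannate(IV)

Both ions are complex: the cation is named first with the plain metal name, the anion second with the -ate form; each ion's ligands are alphabetised independently.
Pb is given as +4; the cation's ligand charges sum to 0, so the complex cation is 4+.
With 2 anions per cation, each anion must be 4/2 = 2−.
Anion: ligand charges sum to -6; for the ion to be 2−, Sn = +4.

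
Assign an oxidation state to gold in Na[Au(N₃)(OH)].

1 sodium outside the brackets (+1 each) → the complex ion is 1−.
Ligand charges: 1×N3 = -1; 1×OH = -1; sum -2.
Au + (-2) = 1− ⇒ Au is +1.

+1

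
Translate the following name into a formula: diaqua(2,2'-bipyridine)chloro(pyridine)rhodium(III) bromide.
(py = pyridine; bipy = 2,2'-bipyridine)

Ligands: 1 pyridine (py, neutral), 1 2,2'-bipyridine (bipy, neutral), 2 aqua (H2O, neutral), 1 chloro (Cl, -1). Ligand charge sum = -1.
With Rh in oxidation state +3, the complex ion is [Rh...]^2+.
Charge balance with bromide (-1) requires 1 complex ion per 2 bromide.

[Rh(bipy)Cl(H2O)2(py)]Br2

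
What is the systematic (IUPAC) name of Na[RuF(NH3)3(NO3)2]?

sodium triamminefluorodinitratoruthenate(II)

The 1 sodium counter-ion carries a total charge of +1, so each complex ion is 1−.
Ligand charges: 2×nitrato (-1 each), 1×fluoro (-1 each), 3×ammine (neutral); total -3. So Ru + (-3) = 1−, giving Ru = +2.
Ligands are named alphabetically: ammine before fluoro before nitrato.
The complex ion is anionic, so ruthenium takes the -ate form ruthenate(II).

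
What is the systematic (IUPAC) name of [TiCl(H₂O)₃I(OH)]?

There is no counter-ion, so the complex is neutral overall.
Ligand charges: 3×aqua (neutral), 1×iodo (-1 each), 1×hydroxo (-1 each), 1×chloro (-1 each); total -3. So Ti + (-3) = 0, giving Ti = +3.
Ligands are named alphabetically: aqua before chloro before hydroxo before iodo.

triaquachlorohydroxoiodotitanium(III)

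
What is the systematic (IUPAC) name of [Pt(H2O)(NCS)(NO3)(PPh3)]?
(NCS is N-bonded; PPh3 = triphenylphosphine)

aquaisothiocyanatonitrato(triphenylphosphine)platinum(II)

There is no counter-ion, so the complex is neutral overall.
Ligand charges: 1×nitrato (-1 each), 1×isothiocyanato (-1 each), 1×aqua (neutral), 1×triphenylphosphine (neutral); total -2. So Pt + (-2) = 0, giving Pt = +2.
Ligands are named alphabetically: aqua before isothiocyanato before nitrato before triphenylphosphine.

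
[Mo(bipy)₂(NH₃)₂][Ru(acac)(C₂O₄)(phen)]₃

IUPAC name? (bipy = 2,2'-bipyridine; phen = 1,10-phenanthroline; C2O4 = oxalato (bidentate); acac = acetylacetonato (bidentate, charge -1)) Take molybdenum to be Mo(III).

Mo is given as +3; the cation's ligand charges sum to 0, so the complex cation is 3+.
With 3 anions per cation, each anion must be 3/3 = 1−.
Anion: ligand charges sum to -3; for the ion to be 1−, Ru = +2.

diamminebis(2,2'-bipyridine)molybdenum(III) (acetylacetonato)oxalato(1,10-phenanthroline)ruthenate(II)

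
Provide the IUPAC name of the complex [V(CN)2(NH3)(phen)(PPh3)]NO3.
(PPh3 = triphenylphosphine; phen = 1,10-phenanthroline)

amminedicyano(1,10-phenanthroline)(triphenylphosphine)vanadium(III) nitrate

The 1 nitrate counter-ion carries a total charge of -1, so each complex ion is 1+.
Ligand charges: 1×triphenylphosphine (neutral), 1×ammine (neutral), 2×cyano (-1 each), 1×1,10-phenanthroline (neutral); total -2. So V + (-2) = 1+, giving V = +3.
Ligands are named alphabetically: ammine before cyano before phenanthroline before triphenylphosphine.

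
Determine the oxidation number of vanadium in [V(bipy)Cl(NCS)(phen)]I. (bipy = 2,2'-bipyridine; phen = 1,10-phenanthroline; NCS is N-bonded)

+3

1 iodide outside the brackets (-1 each) → the complex ion is 1+.
Ligand charges: 1×bipy neutral; 1×phen neutral; 1×NCS = -1; 1×Cl = -1; sum -2.
V + (-2) = 1+ ⇒ V is +3.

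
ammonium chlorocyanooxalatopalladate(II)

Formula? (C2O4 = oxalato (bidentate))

Ligands: 1 oxalato (C2O4, -2), 1 chloro (Cl, -1), 1 cyano (CN, -1). Ligand charge sum = -4.
With Pd in oxidation state +2, the complex ion is [Pd...]^2−.
Charge balance with ammonium (+1) requires 1 complex ion per 2 ammonium.

(NH4)2[Pd(C2O4)Cl(CN)]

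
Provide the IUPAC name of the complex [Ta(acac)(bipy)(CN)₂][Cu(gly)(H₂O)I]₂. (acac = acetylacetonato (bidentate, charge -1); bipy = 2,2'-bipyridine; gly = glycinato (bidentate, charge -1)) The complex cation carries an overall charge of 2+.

Both ions are complex: the cation is named first with the plain metal name, the anion second with the -ate form; each ion's ligands are alphabetised independently.
The complex cation is given as 2+; its ligand charges sum to -3, so Ta = +5.
With 2 anions per cation, each anion must be 2/2 = 1−.
Anion: ligand charges sum to -2; for the ion to be 1−, Cu = +1.

(acetylacetonato)(2,2'-bipyridine)dicyanotantalum(V) aqua(glycinato)iodocuprate(I)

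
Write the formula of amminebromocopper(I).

Ligands: 1 ammine (NH3, neutral), 1 bromo (Br, -1). Ligand charge sum = -1.
With Cu in oxidation state +1, the complex ion is [Cu...].

[CuBr(NH3)]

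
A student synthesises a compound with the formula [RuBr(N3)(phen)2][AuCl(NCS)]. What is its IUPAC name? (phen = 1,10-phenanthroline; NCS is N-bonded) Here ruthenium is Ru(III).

Both ions are complex: the cation is named first with the plain metal name, the anion second with the -ate form; each ion's ligands are alphabetised independently.
Ru is given as +3; the cation's ligand charges sum to -2, so the complex cation is 1+.
A 1:1 salt means the anion carries the equal and opposite charge, 1−.
Anion: ligand charges sum to -2; for the ion to be 1−, Au = +1.

azidobromobis(1,10-phenanthroline)ruthenium(III) chloroisothiocyanatoaurate(I)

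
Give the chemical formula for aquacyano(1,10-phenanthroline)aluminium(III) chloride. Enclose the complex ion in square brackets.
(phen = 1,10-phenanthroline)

Ligands: 1 1,10-phenanthroline (phen, neutral), 1 cyano (CN, -1), 1 aqua (H2O, neutral). Ligand charge sum = -1.
Charge balance with chloride (-1) requires 1 complex ion per 2 chloride.

[Al(CN)(H2O)(phen)]Cl2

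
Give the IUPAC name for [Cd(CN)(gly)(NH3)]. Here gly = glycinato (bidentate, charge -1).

amminecyano(glycinato)cadmium(II)

There is no counter-ion, so the complex is neutral overall.
Ligand charges: 1×ammine (neutral), 1×cyano (-1 each), 1×glycinato (-1 each); total -2. So Cd + (-2) = 0, giving Cd = +2.
Ligands are named alphabetically: ammine before cyano before glycinato.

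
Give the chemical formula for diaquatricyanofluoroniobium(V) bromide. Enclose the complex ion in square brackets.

[Nb(CN)3F(H2O)2]Br

Ligands: 2 aqua (H2O, neutral), 1 fluoro (F, -1), 3 cyano (CN, -1). Ligand charge sum = -4.
Charge balance with bromide (-1) requires 1 complex ion per 1 bromide.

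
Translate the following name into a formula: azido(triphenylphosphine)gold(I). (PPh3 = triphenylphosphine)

Ligands: 1 triphenylphosphine (PPh3, neutral), 1 azido (N3, -1). Ligand charge sum = -1.
With Au in oxidation state +1, the complex ion is [Au...].

[Au(N3)(PPh3)]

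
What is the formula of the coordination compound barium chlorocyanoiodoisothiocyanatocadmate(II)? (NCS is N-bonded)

Ba[CdCl(CN)I(NCS)]

Ligands: 1 iodo (I, -1), 1 cyano (CN, -1), 1 chloro (Cl, -1), 1 isothiocyanato (NCS, -1). Ligand charge sum = -4.
Charge balance with barium (+2) requires 1 complex ion per 1 barium.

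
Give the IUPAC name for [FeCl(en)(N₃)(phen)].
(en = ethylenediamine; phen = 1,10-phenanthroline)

There is no counter-ion, so the complex is neutral overall.
Ligand charges: 1×chloro (-1 each), 1×ethylenediamine (neutral), 1×1,10-phenanthroline (neutral), 1×azido (-1 each); total -2. So Fe + (-2) = 0, giving Fe = +2.
Ligands are named alphabetically: azido before chloro before ethylenediamine before phenanthroline.

azidochloro(ethylenediamine)(1,10-phenanthroline)iron(II)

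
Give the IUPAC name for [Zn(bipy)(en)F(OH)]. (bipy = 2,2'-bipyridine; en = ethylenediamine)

There is no counter-ion, so the complex is neutral overall.
Ligand charges: 1×2,2'-bipyridine (neutral), 1×fluoro (-1 each), 1×hydroxo (-1 each), 1×ethylenediamine (neutral); total -2. So Zn + (-2) = 0, giving Zn = +2.
Ligands are named alphabetically: bipyridine before ethylenediamine before fluoro before hydroxo.

(2,2'-bipyridine)(ethylenediamine)fluorohydroxozinc(II)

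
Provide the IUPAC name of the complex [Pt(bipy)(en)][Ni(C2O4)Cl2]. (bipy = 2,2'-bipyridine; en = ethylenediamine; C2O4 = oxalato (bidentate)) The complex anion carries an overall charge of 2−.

Both ions are complex: the cation is named first with the plain metal name, the anion second with the -ate form; each ion's ligands are alphabetised independently.
The complex anion is given as 2−; its ligand charges sum to -4, so Ni = +2.
A 1:1 salt means the cation carries the equal and opposite charge, 2+.
Cation: ligand charges sum to 0; for the ion to be 2+, Pt = +2.

(2,2'-bipyridine)(ethylenediamine)platinum(II) dichlorooxalatonickelate(II)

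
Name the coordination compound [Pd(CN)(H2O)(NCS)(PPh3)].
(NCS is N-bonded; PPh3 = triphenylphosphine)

There is no counter-ion, so the complex is neutral overall.
Ligand charges: 1×isothiocyanato (-1 each), 1×aqua (neutral), 1×cyano (-1 each), 1×triphenylphosphine (neutral); total -2. So Pd + (-2) = 0, giving Pd = +2.
Ligands are named alphabetically: aqua before cyano before isothiocyanato before triphenylphosphine.

aquacyanoisothiocyanato(triphenylphosphine)palladium(II)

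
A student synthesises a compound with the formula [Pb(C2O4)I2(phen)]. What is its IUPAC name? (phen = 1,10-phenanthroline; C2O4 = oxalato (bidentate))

diiodooxalato(1,10-phenanthroline)lead(IV)

There is no counter-ion, so the complex is neutral overall.
Ligand charges: 2×iodo (-1 each), 1×1,10-phenanthroline (neutral), 1×oxalato (-2 each); total -4. So Pb + (-4) = 0, giving Pb = +4.
Ligands are named alphabetically: iodo before oxalato before phenanthroline.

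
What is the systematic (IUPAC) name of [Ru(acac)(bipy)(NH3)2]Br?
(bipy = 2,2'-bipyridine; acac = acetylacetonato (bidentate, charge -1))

The 1 bromide counter-ion carries a total charge of -1, so each complex ion is 1+.
Ligand charges: 1×2,2'-bipyridine (neutral), 2×ammine (neutral), 1×acetylacetonato (-1 each); total -1. So Ru + (-1) = 1+, giving Ru = +2.
Ligands are named alphabetically: acetylacetonato before ammine before bipyridine.

(acetylacetonato)diammine(2,2'-bipyridine)ruthenium(II) bromide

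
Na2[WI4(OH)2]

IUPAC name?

sodium dihydroxotetraiodotungstate(IV)

The 2 sodium counter-ions carry a total charge of +2, so each complex ion is 2−.
Ligand charges: 2×hydroxo (-1 each), 4×iodo (-1 each); total -6. So W + (-6) = 2−, giving W = +4.
Ligands are named alphabetically: hydroxo before iodo.
The complex ion is anionic, so tungsten takes the -ate form tungstate(IV).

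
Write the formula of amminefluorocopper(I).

[CuF(NH3)]

Ligands: 1 fluoro (F, -1), 1 ammine (NH3, neutral). Ligand charge sum = -1.
With Cu in oxidation state +1, the complex ion is [Cu...].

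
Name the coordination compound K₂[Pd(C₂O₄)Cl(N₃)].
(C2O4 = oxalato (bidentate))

The 2 potassium counter-ions carry a total charge of +2, so each complex ion is 2−.
Ligand charges: 1×oxalato (-2 each), 1×azido (-1 each), 1×chloro (-1 each); total -4. So Pd + (-4) = 2−, giving Pd = +2.
The complex ion is anionic, so palladium takes the -ate form palladate(II).

potassium azidochlorooxalatopalladate(II)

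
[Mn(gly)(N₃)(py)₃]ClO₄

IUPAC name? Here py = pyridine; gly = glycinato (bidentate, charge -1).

azido(glycinato)tris(pyridine)manganese(III) perchlorate

The 1 perchlorate counter-ion carries a total charge of -1, so each complex ion is 1+.
Ligand charges: 3×pyridine (neutral), 1×azido (-1 each), 1×glycinato (-1 each); total -2. So Mn + (-2) = 1+, giving Mn = +3.
Ligands are named alphabetically: azido before glycinato before pyridine.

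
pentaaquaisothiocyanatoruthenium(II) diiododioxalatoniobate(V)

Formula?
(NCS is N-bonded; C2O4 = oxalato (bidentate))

Cation [Ru…]: ligand charges -1, Ru(II) ⇒ ion charge 1+.
Anion [Nb…]: ligand charges -6, Nb(V) ⇒ ion charge 1−.
One 1+ cation balances one 1− anion.

[Ru(H2O)5(NCS)][Nb(C2O4)2I2]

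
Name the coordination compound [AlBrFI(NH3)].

amminebromofluoroiodoaluminium(III)

There is no counter-ion, so the complex is neutral overall.
Ligand charges: 1×iodo (-1 each), 1×bromo (-1 each), 1×fluoro (-1 each), 1×ammine (neutral); total -3. So Al + (-3) = 0, giving Al = +3.
Ligands are named alphabetically: ammine before bromo before fluoro before iodo.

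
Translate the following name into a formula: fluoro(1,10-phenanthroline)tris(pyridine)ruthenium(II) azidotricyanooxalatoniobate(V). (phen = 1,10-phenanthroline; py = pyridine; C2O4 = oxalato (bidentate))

Cation [Ru…]: ligand charges -1, Ru(II) ⇒ ion charge 1+.
Anion [Nb…]: ligand charges -6, Nb(V) ⇒ ion charge 1−.

[RuF(phen)(py)3][Nb(C2O4)(CN)3(N3)]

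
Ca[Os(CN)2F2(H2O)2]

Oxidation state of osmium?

+2

1 calcium outside the brackets (+2 each) → the complex ion is 2−.
Ligand charges: 2×F = -2; 2×CN = -2; 2×H2O neutral; sum -4.
Os + (-4) = 2− ⇒ Os is +2.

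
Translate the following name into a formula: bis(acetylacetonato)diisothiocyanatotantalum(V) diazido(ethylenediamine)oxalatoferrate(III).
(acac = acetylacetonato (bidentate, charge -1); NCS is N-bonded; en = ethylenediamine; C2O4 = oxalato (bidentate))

[Ta(acac)2(NCS)2][Fe(C2O4)(en)(N3)2]

Cation [Ta…]: ligand charges -4, Ta(V) ⇒ ion charge 1+.
Anion [Fe…]: ligand charges -4, Fe(III) ⇒ ion charge 1−.
One 1+ cation balances one 1− anion.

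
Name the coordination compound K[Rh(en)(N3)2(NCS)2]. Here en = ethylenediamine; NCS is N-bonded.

potassium diazido(ethylenediamine)diisothiocyanatorhodate(III)

The 1 potassium counter-ion carries a total charge of +1, so each complex ion is 1−.
Ligand charges: 1×ethylenediamine (neutral), 2×isothiocyanato (-1 each), 2×azido (-1 each); total -4. So Rh + (-4) = 1−, giving Rh = +3.
Ligands are named alphabetically: azido before ethylenediamine before isothiocyanato.
The complex ion is anionic, so rhodium takes the -ate form rhodate(III).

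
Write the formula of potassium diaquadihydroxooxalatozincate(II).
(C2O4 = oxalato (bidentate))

Ligands: 2 aqua (H2O, neutral), 1 oxalato (C2O4, -2), 2 hydroxo (OH, -1). Ligand charge sum = -4.
With Zn in oxidation state +2, the complex ion is [Zn...]^2−.
Charge balance with potassium (+1) requires 1 complex ion per 2 potassium.

K2[Zn(C2O4)(H2O)2(OH)2]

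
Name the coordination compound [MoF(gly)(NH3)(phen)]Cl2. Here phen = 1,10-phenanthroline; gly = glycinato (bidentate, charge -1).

The 2 chloride counter-ions carry a total charge of -2, so each complex ion is 2+.
Ligand charges: 1×1,10-phenanthroline (neutral), 1×fluoro (-1 each), 1×ammine (neutral), 1×glycinato (-1 each); total -2. So Mo + (-2) = 2+, giving Mo = +4.
Ligands are named alphabetically: ammine before fluoro before glycinato before phenanthroline.

amminefluoro(glycinato)(1,10-phenanthroline)molybdenum(IV) chloride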